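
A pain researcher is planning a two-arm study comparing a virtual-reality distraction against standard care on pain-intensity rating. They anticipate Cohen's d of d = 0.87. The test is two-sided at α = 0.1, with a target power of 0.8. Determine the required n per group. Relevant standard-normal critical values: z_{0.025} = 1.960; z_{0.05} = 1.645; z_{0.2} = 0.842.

n = 17 per group

For two independent groups with equal n: n = 2·((z_{α/2} + z_β) / d)².
z_{α/2} + z_β = 1.645 + 0.842 = 2.487.
n = 2 × (2.487 / 0.87)² = 2 × 2.859² = 2 × 8.17 = 16.3.
Round up to the next whole participant.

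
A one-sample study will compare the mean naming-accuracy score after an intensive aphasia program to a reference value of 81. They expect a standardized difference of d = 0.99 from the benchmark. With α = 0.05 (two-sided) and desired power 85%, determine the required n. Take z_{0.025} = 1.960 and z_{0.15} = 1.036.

For a one-sample test: n = ((z_{α/2} + z_β) / d)².
z_{α/2} + z_β = 1.960 + 1.036 = 2.996.
n = (2.996 / 0.99)² = 3.026² = 9.16.
Round up.

n = 10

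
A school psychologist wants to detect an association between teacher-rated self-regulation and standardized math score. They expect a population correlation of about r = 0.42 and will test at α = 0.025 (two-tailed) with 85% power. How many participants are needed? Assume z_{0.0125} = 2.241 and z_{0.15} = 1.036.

n = 57

Fisher's z: C = ½·ln((1+r)/(1−r)) = ½·ln(2.4483) = 0.4477.
n = ((z_{α/2} + z_β)/C)² + 3.
(2.241 + 1.036) / 0.4477 = 3.277 / 0.4477 = 7.320.
n = 7.320² + 3 = 53.58 + 3 = 56.6.
Round up.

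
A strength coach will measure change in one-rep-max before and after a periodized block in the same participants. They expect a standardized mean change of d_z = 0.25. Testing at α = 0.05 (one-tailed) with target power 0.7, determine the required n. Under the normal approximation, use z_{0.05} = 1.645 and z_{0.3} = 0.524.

For a paired (one-sample on differences) test: n = ((z_{α} + z_β) / d)².
z_{α} + z_β = 1.645 + 0.524 = 2.169.
n = (2.169 / 0.25)² = 8.676² = 75.27.
Round up.

n = 76 pairs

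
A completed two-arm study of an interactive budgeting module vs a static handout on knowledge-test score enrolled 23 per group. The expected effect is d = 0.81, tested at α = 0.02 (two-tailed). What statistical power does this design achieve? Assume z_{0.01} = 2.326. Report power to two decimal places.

power ≈ 0.66

For two equal groups, power = Φ(d·√(n/2) − z_{α/2}).
d·√(n/2) = 0.81 × √(23/2) = 0.81 × 3.391 = 2.747.
z_β = 2.747 − 2.326 = 0.421.
Power = Φ(0.421) = 0.663.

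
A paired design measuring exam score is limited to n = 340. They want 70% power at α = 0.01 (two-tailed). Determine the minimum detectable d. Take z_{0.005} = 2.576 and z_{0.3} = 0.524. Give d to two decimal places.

For a single sample (or paired design) of n = 340: d_min = (z_{α/2} + z_β)/√n.
z-sum = 2.576 + 0.524 = 3.100.
d_min = 3.100 / √340 = 3.100 / 18.439 = 0.168.

d_min ≈ 0.17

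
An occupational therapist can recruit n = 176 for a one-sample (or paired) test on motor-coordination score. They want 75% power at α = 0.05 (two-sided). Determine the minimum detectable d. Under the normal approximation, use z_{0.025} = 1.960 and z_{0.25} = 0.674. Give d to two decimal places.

d_min ≈ 0.20

For a single sample (or paired design) of n = 176: d_min = (z_{α/2} + z_β)/√n.
z-sum = 1.960 + 0.674 = 2.634.
d_min = 2.634 / √176 = 2.634 / 13.266 = 0.199.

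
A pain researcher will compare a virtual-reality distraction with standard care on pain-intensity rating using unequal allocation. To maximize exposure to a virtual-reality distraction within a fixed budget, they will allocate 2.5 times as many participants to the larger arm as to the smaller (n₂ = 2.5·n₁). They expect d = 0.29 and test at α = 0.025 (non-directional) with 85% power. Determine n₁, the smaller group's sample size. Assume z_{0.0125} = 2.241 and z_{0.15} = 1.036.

With allocation ratio k = n₂/n₁ = 2.5, Var(x̄₁−x̄₂) = σ²(1/n₁ + 1/(k·n₁)) = σ²·(k+1)/(k·n₁).
So n₁ = (1 + 1/k)·((z_{α/2} + z_β)/d)² = 1.400 × (3.277/0.29)².
n₁ = 1.400 × 127.69 = 178.8.
Round up: n₁ = 179, giving n₂ = ⌈2.5 × 179⌉ = ⌈447.5⌉ = 448.

n₁ = 179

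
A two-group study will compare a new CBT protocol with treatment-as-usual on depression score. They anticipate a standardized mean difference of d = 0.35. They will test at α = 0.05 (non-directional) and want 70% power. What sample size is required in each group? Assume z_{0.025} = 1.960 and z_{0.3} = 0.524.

n = 101 per group

For two independent groups with equal n: n = 2·((z_{α/2} + z_β) / d)².
z_{α/2} + z_β = 1.960 + 0.524 = 2.484.
n = 2 × (2.484 / 0.35)² = 2 × 7.097² = 2 × 50.37 = 100.7.
Round up to the next whole participant.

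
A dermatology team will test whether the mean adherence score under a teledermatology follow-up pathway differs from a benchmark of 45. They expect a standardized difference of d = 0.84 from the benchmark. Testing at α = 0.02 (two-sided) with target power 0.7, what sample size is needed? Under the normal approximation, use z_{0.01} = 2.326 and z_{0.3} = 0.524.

n = 12

For a one-sample test: n = ((z_{α/2} + z_β) / d)².
z_{α/2} + z_β = 2.326 + 0.524 = 2.850.
n = (2.850 / 0.84)² = 3.393² = 11.51.
Round up.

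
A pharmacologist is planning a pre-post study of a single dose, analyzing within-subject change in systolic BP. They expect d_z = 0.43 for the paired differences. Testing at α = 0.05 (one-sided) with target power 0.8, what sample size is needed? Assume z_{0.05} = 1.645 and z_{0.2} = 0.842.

n = 34 pairs

For a paired (one-sample on differences) test: n = ((z_{α} + z_β) / d)².
z_{α} + z_β = 1.645 + 0.842 = 2.487.
n = (2.487 / 0.43)² = 5.784² = 33.45.
Round up.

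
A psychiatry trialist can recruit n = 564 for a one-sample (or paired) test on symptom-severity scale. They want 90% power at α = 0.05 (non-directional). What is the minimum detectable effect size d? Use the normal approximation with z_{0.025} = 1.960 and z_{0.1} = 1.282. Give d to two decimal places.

For a single sample (or paired design) of n = 564: d_min = (z_{α/2} + z_β)/√n.
z-sum = 1.960 + 1.282 = 3.242.
d_min = 3.242 / √564 = 3.242 / 23.749 = 0.137.

d_min ≈ 0.14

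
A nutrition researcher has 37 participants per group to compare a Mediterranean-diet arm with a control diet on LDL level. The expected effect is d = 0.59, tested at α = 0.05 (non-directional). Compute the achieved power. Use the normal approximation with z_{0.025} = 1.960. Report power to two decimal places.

For two equal groups, power = Φ(d·√(n/2) − z_{α/2}).
d·√(n/2) = 0.59 × √(37/2) = 0.59 × 4.301 = 2.538.
z_β = 2.538 − 1.960 = 0.578.
Power = Φ(0.578) = 0.718.

power ≈ 0.72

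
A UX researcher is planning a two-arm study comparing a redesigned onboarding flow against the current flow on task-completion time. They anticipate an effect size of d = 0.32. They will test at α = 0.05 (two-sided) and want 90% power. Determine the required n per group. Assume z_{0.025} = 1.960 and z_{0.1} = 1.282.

n = 206 per group

For two independent groups with equal n: n = 2·((z_{α/2} + z_β) / d)².
z_{α/2} + z_β = 1.960 + 1.282 = 3.242.
n = 2 × (3.242 / 0.32)² = 2 × 10.131² = 2 × 102.64 = 205.3.
Round up to the next whole participant.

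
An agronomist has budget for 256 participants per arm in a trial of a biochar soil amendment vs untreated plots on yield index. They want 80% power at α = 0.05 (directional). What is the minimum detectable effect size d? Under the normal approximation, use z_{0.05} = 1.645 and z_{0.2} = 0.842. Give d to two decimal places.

For two independent groups of n = 256 each: d_min = (z_{α} + z_β)·√(2/n).
z-sum = 1.645 + 0.842 = 2.487.
d_min = 2.487 × √(2/256) = 2.487 × 0.0884 = 0.220.

d_min ≈ 0.22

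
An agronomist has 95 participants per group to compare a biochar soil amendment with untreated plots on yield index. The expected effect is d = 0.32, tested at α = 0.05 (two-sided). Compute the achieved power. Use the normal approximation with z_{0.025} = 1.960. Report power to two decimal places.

For two equal groups, power = Φ(d·√(n/2) − z_{α/2}).
d·√(n/2) = 0.32 × √(95/2) = 0.32 × 6.892 = 2.205.
z_β = 2.205 − 1.960 = 0.245.
Power = Φ(0.245) = 0.597.

power ≈ 0.60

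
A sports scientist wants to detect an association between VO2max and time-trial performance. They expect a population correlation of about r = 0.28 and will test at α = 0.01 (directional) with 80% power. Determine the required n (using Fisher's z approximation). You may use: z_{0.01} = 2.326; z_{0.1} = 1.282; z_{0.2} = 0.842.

n = 125

Fisher's z: C = ½·ln((1+r)/(1−r)) = ½·ln(1.7778) = 0.2877.
n = ((z_{α} + z_β)/C)² + 3.
(2.326 + 0.842) / 0.2877 = 3.168 / 0.2877 = 11.011.
n = 11.011² + 3 = 121.25 + 3 = 124.3.
Round up.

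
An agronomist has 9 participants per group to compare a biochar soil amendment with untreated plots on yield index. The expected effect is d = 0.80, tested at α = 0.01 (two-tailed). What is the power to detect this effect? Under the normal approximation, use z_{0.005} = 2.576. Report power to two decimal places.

For two equal groups, power = Φ(d·√(n/2) − z_{α/2}).
d·√(n/2) = 0.80 × √(9/2) = 0.80 × 2.121 = 1.697.
z_β = 1.697 − 2.576 = -0.879.
Power = Φ(-0.879) = 0.190.

power ≈ 0.19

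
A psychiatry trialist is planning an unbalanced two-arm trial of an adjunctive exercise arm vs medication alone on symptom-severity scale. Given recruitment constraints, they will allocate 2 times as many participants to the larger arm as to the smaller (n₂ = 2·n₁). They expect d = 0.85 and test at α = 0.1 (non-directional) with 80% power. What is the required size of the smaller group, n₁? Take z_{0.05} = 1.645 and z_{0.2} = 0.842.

With allocation ratio k = n₂/n₁ = 2, Var(x̄₁−x̄₂) = σ²(1/n₁ + 1/(k·n₁)) = σ²·(k+1)/(k·n₁).
So n₁ = (1 + 1/k)·((z_{α/2} + z_β)/d)² = 1.500 × (2.487/0.85)².
n₁ = 1.500 × 8.56 = 12.8.
Round up: n₁ = 13, giving n₂ = 2 × 13 = 26.

n₁ = 13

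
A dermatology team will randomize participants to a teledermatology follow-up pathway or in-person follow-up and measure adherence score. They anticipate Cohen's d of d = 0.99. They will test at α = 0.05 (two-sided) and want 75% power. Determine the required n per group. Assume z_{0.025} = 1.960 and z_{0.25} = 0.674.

n = 15 per group

For two independent groups with equal n: n = 2·((z_{α/2} + z_β) / d)².
z_{α/2} + z_β = 1.960 + 0.674 = 2.634.
n = 2 × (2.634 / 0.99)² = 2 × 2.661² = 2 × 7.08 = 14.2.
Round up to the next whole participant.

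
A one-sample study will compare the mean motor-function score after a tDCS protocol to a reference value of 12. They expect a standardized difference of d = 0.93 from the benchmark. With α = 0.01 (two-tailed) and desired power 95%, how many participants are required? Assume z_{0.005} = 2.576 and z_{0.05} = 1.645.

n = 21

For a one-sample test: n = ((z_{α/2} + z_β) / d)².
z_{α/2} + z_β = 2.576 + 1.645 = 4.221.
n = (4.221 / 0.93)² = 4.539² = 20.60.
Round up.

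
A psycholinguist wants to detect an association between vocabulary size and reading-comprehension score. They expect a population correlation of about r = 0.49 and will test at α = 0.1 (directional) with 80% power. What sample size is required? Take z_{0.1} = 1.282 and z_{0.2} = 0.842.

n = 19

Fisher's z: C = ½·ln((1+r)/(1−r)) = ½·ln(2.9216) = 0.5361.
n = ((z_{α} + z_β)/C)² + 3.
(1.282 + 0.842) / 0.5361 = 2.124 / 0.5361 = 3.962.
n = 3.962² + 3 = 15.70 + 3 = 18.7.
Round up.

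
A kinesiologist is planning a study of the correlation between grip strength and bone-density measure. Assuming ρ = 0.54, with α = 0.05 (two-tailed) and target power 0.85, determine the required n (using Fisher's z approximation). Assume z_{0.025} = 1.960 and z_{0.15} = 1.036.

Fisher's z: C = ½·ln((1+r)/(1−r)) = ½·ln(3.3478) = 0.6042.
n = ((z_{α/2} + z_β)/C)² + 3.
(1.960 + 1.036) / 0.6042 = 2.996 / 0.6042 = 4.959.
n = 4.959² + 3 = 24.59 + 3 = 27.6.
Round up.

n = 28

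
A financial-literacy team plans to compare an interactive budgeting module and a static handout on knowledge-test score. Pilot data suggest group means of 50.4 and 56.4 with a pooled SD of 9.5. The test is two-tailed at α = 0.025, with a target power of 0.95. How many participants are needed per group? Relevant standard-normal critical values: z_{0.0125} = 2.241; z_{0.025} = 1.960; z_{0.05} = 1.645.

Cohen's d = |M₁ − M₂| / SD_pooled = |50.4 − 56.4| / 9.5 = 6.0 / 9.5 = 0.632.
For two independent groups with equal n: n = 2·((z_{α/2} + z_β) / d)².
z_{α/2} + z_β = 2.241 + 1.645 = 3.886.
n = 2 × (3.886 / 0.632)² = 2 × 6.149² = 2 × 37.81 = 75.6.
Round up to the next whole participant.

n = 76 per group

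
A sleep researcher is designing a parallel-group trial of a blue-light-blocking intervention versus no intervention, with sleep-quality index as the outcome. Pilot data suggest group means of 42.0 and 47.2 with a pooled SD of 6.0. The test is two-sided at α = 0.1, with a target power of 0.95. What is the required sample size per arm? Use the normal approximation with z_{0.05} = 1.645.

n = 29 per group

Cohen's d = |M₁ − M₂| / SD_pooled = |42.0 − 47.2| / 6.0 = 5.2 / 6.0 = 0.867.
For two independent groups with equal n: n = 2·((z_{α/2} + z_β) / d)².
z_{α/2} + z_β = 1.645 + 1.645 = 3.290.
n = 2 × (3.290 / 0.867)² = 2 × 3.795² = 2 × 14.40 = 28.8.
Round up to the next whole participant.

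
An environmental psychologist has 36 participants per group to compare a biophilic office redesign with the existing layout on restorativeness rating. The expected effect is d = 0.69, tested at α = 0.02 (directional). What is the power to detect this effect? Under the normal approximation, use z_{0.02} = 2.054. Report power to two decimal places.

For two equal groups, power = Φ(d·√(n/2) − z_{α}).
d·√(n/2) = 0.69 × √(36/2) = 0.69 × 4.243 = 2.927.
z_β = 2.927 − 2.054 = 0.873.
Power = Φ(0.873) = 0.809.

power ≈ 0.81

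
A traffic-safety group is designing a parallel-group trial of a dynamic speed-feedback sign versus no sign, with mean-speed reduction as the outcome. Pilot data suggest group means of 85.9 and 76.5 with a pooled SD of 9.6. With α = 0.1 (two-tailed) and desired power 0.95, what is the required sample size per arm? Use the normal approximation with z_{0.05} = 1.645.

Cohen's d = |M₁ − M₂| / SD_pooled = |85.9 − 76.5| / 9.6 = 9.4 / 9.6 = 0.979.
For two independent groups with equal n: n = 2·((z_{α/2} + z_β) / d)².
z_{α/2} + z_β = 1.645 + 1.645 = 3.290.
n = 2 × (3.290 / 0.979)² = 2 × 3.361² = 2 × 11.29 = 22.6.
Round up to the next whole participant.

n = 23 per group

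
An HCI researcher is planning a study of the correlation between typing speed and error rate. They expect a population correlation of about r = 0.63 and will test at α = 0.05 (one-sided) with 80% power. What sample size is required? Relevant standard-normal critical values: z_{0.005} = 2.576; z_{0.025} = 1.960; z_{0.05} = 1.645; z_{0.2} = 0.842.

Fisher's z: C = ½·ln((1+r)/(1−r)) = ½·ln(4.4054) = 0.7414.
n = ((z_{α} + z_β)/C)² + 3.
(1.645 + 0.842) / 0.7414 = 2.487 / 0.7414 = 3.354.
n = 3.354² + 3 = 11.25 + 3 = 14.3.
Round up.

n = 15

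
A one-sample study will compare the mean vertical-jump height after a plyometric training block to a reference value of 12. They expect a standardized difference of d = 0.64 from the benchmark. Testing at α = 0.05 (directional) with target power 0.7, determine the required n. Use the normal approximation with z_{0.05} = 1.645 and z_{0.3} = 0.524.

For a one-sample test: n = ((z_{α} + z_β) / d)².
z_{α} + z_β = 1.645 + 0.524 = 2.169.
n = (2.169 / 0.64)² = 3.389² = 11.49.
Round up.

n = 12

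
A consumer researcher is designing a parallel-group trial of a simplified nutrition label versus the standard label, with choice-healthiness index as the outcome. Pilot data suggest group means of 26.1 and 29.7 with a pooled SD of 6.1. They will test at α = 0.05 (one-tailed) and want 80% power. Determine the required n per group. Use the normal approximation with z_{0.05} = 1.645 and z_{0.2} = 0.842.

n = 36 per group

Cohen's d = |M₁ − M₂| / SD_pooled = |26.1 − 29.7| / 6.1 = 3.6 / 6.1 = 0.590.
For two independent groups with equal n: n = 2·((z_{α} + z_β) / d)².
z_{α} + z_β = 1.645 + 0.842 = 2.487.
n = 2 × (2.487 / 0.590)² = 2 × 4.215² = 2 × 17.77 = 35.5.
Round up to the next whole participant.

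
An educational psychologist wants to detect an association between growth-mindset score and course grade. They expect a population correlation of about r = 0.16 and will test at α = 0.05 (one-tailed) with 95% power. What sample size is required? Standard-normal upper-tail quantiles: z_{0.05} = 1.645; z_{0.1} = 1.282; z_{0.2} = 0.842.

Fisher's z: C = ½·ln((1+r)/(1−r)) = ½·ln(1.3810) = 0.1614.
n = ((z_{α} + z_β)/C)² + 3.
(1.645 + 1.645) / 0.1614 = 3.290 / 0.1614 = 20.384.
n = 20.384² + 3 = 415.51 + 3 = 418.5.
Round up.

n = 419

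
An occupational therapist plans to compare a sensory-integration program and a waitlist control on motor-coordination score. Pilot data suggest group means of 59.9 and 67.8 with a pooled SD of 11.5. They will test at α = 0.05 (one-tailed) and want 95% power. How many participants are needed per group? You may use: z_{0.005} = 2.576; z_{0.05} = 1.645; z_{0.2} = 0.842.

n = 46 per group

Cohen's d = |M₁ − M₂| / SD_pooled = |59.9 − 67.8| / 11.5 = 7.9 / 11.5 = 0.687.
For two independent groups with equal n: n = 2·((z_{α} + z_β) / d)².
z_{α} + z_β = 1.645 + 1.645 = 3.290.
n = 2 × (3.290 / 0.687)² = 2 × 4.789² = 2 × 22.93 = 45.9.
Round up to the next whole participant.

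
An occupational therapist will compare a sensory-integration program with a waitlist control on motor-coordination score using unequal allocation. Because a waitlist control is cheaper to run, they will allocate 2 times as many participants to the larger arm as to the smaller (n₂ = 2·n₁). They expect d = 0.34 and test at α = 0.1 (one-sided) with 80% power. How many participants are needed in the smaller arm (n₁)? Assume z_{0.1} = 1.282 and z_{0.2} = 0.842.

n₁ = 59

With allocation ratio k = n₂/n₁ = 2, Var(x̄₁−x̄₂) = σ²(1/n₁ + 1/(k·n₁)) = σ²·(k+1)/(k·n₁).
So n₁ = (1 + 1/k)·((z_{α} + z_β)/d)² = 1.500 × (2.124/0.34)².
n₁ = 1.500 × 39.03 = 58.5.
Round up: n₁ = 59, giving n₂ = 2 × 59 = 118.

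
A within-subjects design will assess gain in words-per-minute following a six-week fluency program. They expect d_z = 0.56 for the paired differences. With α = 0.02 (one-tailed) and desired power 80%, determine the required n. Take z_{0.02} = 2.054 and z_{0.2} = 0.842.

n = 27 pairs

For a paired (one-sample on differences) test: n = ((z_{α} + z_β) / d)².
z_{α} + z_β = 2.054 + 0.842 = 2.896.
n = (2.896 / 0.56)² = 5.171² = 26.74.
Round up.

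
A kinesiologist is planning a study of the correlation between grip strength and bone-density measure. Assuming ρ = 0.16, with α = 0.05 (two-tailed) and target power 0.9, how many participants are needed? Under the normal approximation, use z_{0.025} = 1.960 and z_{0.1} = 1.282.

Fisher's z: C = ½·ln((1+r)/(1−r)) = ½·ln(1.3810) = 0.1614.
n = ((z_{α/2} + z_β)/C)² + 3.
(1.960 + 1.282) / 0.1614 = 3.242 / 0.1614 = 20.087.
n = 20.087² + 3 = 403.48 + 3 = 406.5.
Round up.

n = 407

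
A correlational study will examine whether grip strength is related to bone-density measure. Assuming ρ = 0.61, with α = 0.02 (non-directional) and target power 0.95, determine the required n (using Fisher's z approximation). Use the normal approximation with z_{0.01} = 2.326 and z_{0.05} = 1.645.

n = 35

Fisher's z: C = ½·ln((1+r)/(1−r)) = ½·ln(4.1282) = 0.7089.
n = ((z_{α/2} + z_β)/C)² + 3.
(2.326 + 1.645) / 0.7089 = 3.971 / 0.7089 = 5.602.
n = 5.602² + 3 = 31.38 + 3 = 34.4.
Round up.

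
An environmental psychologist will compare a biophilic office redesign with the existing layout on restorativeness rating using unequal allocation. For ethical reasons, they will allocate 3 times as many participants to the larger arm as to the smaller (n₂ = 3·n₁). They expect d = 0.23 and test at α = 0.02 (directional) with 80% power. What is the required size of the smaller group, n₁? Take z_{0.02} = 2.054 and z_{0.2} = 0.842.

With allocation ratio k = n₂/n₁ = 3, Var(x̄₁−x̄₂) = σ²(1/n₁ + 1/(k·n₁)) = σ²·(k+1)/(k·n₁).
So n₁ = (1 + 1/k)·((z_{α} + z_β)/d)² = 1.333 × (2.896/0.23)².
n₁ = 1.333 × 158.54 = 211.4.
Round up: n₁ = 212, giving n₂ = 3 × 212 = 636.

n₁ = 212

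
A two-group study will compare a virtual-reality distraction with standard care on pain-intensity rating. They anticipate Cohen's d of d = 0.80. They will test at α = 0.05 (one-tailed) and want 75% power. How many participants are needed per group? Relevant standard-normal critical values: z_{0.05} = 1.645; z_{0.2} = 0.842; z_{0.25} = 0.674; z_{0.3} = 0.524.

n = 17 per group

For two independent groups with equal n: n = 2·((z_{α} + z_β) / d)².
z_{α} + z_β = 1.645 + 0.674 = 2.319.
n = 2 × (2.319 / 0.80)² = 2 × 2.899² = 2 × 8.40 = 16.8.
Round up to the next whole participant.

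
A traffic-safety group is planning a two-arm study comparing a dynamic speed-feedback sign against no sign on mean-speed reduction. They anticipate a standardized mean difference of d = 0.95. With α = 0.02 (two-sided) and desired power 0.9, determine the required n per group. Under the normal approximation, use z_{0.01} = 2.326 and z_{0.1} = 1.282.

n = 29 per group

For two independent groups with equal n: n = 2·((z_{α/2} + z_β) / d)².
z_{α/2} + z_β = 2.326 + 1.282 = 3.608.
n = 2 × (3.608 / 0.95)² = 2 × 3.798² = 2 × 14.42 = 28.8.
Round up to the next whole participant.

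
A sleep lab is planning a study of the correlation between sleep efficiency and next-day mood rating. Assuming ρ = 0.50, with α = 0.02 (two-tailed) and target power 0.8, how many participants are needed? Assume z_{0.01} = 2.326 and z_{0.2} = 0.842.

n = 37

Fisher's z: C = ½·ln((1+r)/(1−r)) = ½·ln(3.0000) = 0.5493.
n = ((z_{α/2} + z_β)/C)² + 3.
(2.326 + 0.842) / 0.5493 = 3.168 / 0.5493 = 5.767.
n = 5.767² + 3 = 33.26 + 3 = 36.3.
Round up.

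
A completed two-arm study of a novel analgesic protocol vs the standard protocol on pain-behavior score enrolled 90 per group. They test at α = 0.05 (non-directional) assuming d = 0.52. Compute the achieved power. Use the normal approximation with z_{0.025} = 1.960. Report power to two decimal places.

power ≈ 0.94

For two equal groups, power = Φ(d·√(n/2) − z_{α/2}).
d·√(n/2) = 0.52 × √(90/2) = 0.52 × 6.708 = 3.488.
z_β = 3.488 − 1.960 = 1.528.
Power = Φ(1.528) = 0.937.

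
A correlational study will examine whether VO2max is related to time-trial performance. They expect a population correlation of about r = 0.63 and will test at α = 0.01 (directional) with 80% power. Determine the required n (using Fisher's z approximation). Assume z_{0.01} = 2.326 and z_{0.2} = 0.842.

Fisher's z: C = ½·ln((1+r)/(1−r)) = ½·ln(4.4054) = 0.7414.
n = ((z_{α} + z_β)/C)² + 3.
(2.326 + 0.842) / 0.7414 = 3.168 / 0.7414 = 4.273.
n = 4.273² + 3 = 18.26 + 3 = 21.3.
Round up.

n = 22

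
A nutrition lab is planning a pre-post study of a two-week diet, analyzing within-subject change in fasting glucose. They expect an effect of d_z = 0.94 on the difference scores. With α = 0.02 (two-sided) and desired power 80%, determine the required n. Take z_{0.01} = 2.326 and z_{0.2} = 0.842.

n = 12 pairs

For a paired (one-sample on differences) test: n = ((z_{α/2} + z_β) / d)².
z_{α/2} + z_β = 2.326 + 0.842 = 3.168.
n = (3.168 / 0.94)² = 3.370² = 11.36.
Round up.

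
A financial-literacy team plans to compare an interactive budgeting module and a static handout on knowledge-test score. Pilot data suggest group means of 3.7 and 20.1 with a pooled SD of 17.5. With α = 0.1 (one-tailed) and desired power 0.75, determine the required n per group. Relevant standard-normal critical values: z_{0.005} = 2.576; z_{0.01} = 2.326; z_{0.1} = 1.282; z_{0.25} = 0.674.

n = 9 per group

Cohen's d = |M₁ − M₂| / SD_pooled = |3.7 − 20.1| / 17.5 = 16.4 / 17.5 = 0.937.
For two independent groups with equal n: n = 2·((z_{α} + z_β) / d)².
z_{α} + z_β = 1.282 + 0.674 = 1.956.
n = 2 × (1.956 / 0.937)² = 2 × 2.088² = 2 × 4.36 = 8.7.
Round up to the next whole participant.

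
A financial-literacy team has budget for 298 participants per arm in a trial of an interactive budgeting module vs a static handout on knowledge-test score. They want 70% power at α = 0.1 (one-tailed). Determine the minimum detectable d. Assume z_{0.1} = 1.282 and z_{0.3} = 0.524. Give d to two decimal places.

For two independent groups of n = 298 each: d_min = (z_{α} + z_β)·√(2/n).
z-sum = 1.282 + 0.524 = 1.806.
d_min = 1.806 × √(2/298) = 1.806 × 0.0819 = 0.148.

d_min ≈ 0.15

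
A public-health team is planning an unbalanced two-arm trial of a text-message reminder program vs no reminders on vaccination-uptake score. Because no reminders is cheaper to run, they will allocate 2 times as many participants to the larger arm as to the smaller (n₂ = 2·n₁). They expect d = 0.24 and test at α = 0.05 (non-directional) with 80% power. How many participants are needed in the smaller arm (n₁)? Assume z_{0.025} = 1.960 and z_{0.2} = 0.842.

n₁ = 205

With allocation ratio k = n₂/n₁ = 2, Var(x̄₁−x̄₂) = σ²(1/n₁ + 1/(k·n₁)) = σ²·(k+1)/(k·n₁).
So n₁ = (1 + 1/k)·((z_{α/2} + z_β)/d)² = 1.500 × (2.802/0.24)².
n₁ = 1.500 × 136.31 = 204.5.
Round up: n₁ = 205, giving n₂ = 2 × 205 = 410.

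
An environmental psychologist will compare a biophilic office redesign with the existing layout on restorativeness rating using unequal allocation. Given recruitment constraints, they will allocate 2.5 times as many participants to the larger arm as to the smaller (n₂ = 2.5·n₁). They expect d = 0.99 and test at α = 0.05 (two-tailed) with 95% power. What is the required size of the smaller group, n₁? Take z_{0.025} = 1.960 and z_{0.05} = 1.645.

With allocation ratio k = n₂/n₁ = 2.5, Var(x̄₁−x̄₂) = σ²(1/n₁ + 1/(k·n₁)) = σ²·(k+1)/(k·n₁).
So n₁ = (1 + 1/k)·((z_{α/2} + z_β)/d)² = 1.400 × (3.605/0.99)².
n₁ = 1.400 × 13.26 = 18.6.
Round up: n₁ = 19, giving n₂ = ⌈2.5 × 19⌉ = ⌈47.5⌉ = 48.

n₁ = 19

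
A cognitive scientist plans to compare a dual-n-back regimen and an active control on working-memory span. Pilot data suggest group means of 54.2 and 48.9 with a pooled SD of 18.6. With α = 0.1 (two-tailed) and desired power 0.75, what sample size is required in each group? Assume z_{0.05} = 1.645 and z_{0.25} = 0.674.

Cohen's d = |M₁ − M₂| / SD_pooled = |54.2 − 48.9| / 18.6 = 5.3 / 18.6 = 0.285.
For two independent groups with equal n: n = 2·((z_{α/2} + z_β) / d)².
z_{α/2} + z_β = 1.645 + 0.674 = 2.319.
n = 2 × (2.319 / 0.285)² = 2 × 8.137² = 2 × 66.21 = 132.4.
Round up to the next whole participant.

n = 133 per group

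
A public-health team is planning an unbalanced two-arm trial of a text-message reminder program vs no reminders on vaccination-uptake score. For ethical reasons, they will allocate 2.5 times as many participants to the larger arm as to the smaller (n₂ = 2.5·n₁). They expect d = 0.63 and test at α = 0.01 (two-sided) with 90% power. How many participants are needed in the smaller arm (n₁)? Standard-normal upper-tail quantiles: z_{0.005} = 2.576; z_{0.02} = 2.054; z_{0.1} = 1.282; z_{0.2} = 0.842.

n₁ = 53

With allocation ratio k = n₂/n₁ = 2.5, Var(x̄₁−x̄₂) = σ²(1/n₁ + 1/(k·n₁)) = σ²·(k+1)/(k·n₁).
So n₁ = (1 + 1/k)·((z_{α/2} + z_β)/d)² = 1.400 × (3.858/0.63)².
n₁ = 1.400 × 37.50 = 52.5.
Round up: n₁ = 53, giving n₂ = ⌈2.5 × 53⌉ = ⌈132.5⌉ = 133.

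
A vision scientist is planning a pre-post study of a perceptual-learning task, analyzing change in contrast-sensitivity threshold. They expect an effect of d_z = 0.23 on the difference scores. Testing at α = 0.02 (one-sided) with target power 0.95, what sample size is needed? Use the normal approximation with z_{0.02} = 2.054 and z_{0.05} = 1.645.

For a paired (one-sample on differences) test: n = ((z_{α} + z_β) / d)².
z_{α} + z_β = 2.054 + 1.645 = 3.699.
n = (3.699 / 0.23)² = 16.083² = 258.65.
Round up.

n = 259 pairs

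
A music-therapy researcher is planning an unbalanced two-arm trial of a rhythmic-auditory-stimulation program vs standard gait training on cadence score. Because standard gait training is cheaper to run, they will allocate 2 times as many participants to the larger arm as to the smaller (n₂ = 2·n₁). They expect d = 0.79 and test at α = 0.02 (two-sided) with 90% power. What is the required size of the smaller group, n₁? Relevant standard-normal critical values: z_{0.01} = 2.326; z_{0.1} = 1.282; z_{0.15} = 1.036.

n₁ = 32

With allocation ratio k = n₂/n₁ = 2, Var(x̄₁−x̄₂) = σ²(1/n₁ + 1/(k·n₁)) = σ²·(k+1)/(k·n₁).
So n₁ = (1 + 1/k)·((z_{α/2} + z_β)/d)² = 1.500 × (3.608/0.79)².
n₁ = 1.500 × 20.86 = 31.3.
Round up: n₁ = 32, giving n₂ = 2 × 32 = 64.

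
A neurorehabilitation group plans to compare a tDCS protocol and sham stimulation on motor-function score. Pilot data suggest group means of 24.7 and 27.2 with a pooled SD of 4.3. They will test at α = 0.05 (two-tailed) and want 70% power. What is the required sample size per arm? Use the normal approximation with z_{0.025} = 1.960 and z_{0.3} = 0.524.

n = 37 per group

Cohen's d = |M₁ − M₂| / SD_pooled = |24.7 − 27.2| / 4.3 = 2.5 / 4.3 = 0.581.
For two independent groups with equal n: n = 2·((z_{α/2} + z_β) / d)².
z_{α/2} + z_β = 1.960 + 0.524 = 2.484.
n = 2 × (2.484 / 0.581)² = 2 × 4.275² = 2 × 18.28 = 36.6.
Round up to the next whole participant.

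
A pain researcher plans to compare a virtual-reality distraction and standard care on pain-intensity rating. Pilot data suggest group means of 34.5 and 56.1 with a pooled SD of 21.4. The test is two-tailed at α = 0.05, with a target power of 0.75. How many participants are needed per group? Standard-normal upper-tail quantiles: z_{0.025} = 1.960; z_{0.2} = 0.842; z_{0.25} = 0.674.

n = 14 per group

Cohen's d = |M₁ − M₂| / SD_pooled = |34.5 − 56.1| / 21.4 = 21.6 / 21.4 = 1.009.
For two independent groups with equal n: n = 2·((z_{α/2} + z_β) / d)².
z_{α/2} + z_β = 1.960 + 0.674 = 2.634.
n = 2 × (2.634 / 1.009)² = 2 × 2.611² = 2 × 6.81 = 13.6.
Round up to the next whole participant.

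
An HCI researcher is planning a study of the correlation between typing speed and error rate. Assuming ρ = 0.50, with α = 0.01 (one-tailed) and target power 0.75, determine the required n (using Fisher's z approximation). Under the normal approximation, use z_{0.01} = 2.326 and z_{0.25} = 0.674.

Fisher's z: C = ½·ln((1+r)/(1−r)) = ½·ln(3.0000) = 0.5493.
n = ((z_{α} + z_β)/C)² + 3.
(2.326 + 0.674) / 0.5493 = 3.000 / 0.5493 = 5.461.
n = 5.461² + 3 = 29.83 + 3 = 32.8.
Round up.

n = 33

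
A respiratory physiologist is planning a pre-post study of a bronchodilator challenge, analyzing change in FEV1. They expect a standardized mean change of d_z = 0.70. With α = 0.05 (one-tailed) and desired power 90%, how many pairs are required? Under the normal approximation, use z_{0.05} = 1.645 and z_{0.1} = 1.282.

For a paired (one-sample on differences) test: n = ((z_{α} + z_β) / d)².
z_{α} + z_β = 1.645 + 1.282 = 2.927.
n = (2.927 / 0.70)² = 4.181² = 17.48.
Round up.

n = 18 pairs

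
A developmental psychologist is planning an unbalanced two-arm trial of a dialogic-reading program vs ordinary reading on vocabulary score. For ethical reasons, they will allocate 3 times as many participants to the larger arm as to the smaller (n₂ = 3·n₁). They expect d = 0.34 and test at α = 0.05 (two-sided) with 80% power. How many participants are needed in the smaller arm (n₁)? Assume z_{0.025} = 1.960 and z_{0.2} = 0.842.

With allocation ratio k = n₂/n₁ = 3, Var(x̄₁−x̄₂) = σ²(1/n₁ + 1/(k·n₁)) = σ²·(k+1)/(k·n₁).
So n₁ = (1 + 1/k)·((z_{α/2} + z_β)/d)² = 1.333 × (2.802/0.34)².
n₁ = 1.333 × 67.92 = 90.6.
Round up: n₁ = 91, giving n₂ = 3 × 91 = 273.

n₁ = 91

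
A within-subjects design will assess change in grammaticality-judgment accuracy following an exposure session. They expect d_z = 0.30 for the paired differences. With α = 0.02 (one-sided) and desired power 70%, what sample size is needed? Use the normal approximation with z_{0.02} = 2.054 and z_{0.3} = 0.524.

For a paired (one-sample on differences) test: n = ((z_{α} + z_β) / d)².
z_{α} + z_β = 2.054 + 0.524 = 2.578.
n = (2.578 / 0.30)² = 8.593² = 73.85.
Round up.

n = 74 pairs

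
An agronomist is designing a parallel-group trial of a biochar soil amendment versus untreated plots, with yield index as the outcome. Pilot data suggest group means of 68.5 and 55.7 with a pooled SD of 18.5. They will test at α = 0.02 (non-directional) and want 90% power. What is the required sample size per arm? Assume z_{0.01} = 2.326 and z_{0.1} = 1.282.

Cohen's d = |M₁ − M₂| / SD_pooled = |68.5 − 55.7| / 18.5 = 12.8 / 18.5 = 0.692.
For two independent groups with equal n: n = 2·((z_{α/2} + z_β) / d)².
z_{α/2} + z_β = 2.326 + 1.282 = 3.608.
n = 2 × (3.608 / 0.692)² = 2 × 5.214² = 2 × 27.18 = 54.4.
Round up to the next whole participant.

n = 55 per group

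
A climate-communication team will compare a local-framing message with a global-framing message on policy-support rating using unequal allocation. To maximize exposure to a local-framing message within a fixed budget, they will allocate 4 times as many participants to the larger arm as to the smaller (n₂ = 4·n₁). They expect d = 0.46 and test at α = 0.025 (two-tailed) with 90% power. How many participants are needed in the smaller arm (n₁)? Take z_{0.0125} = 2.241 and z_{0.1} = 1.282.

With allocation ratio k = n₂/n₁ = 4, Var(x̄₁−x̄₂) = σ²(1/n₁ + 1/(k·n₁)) = σ²·(k+1)/(k·n₁).
So n₁ = (1 + 1/k)·((z_{α/2} + z_β)/d)² = 1.250 × (3.523/0.46)².
n₁ = 1.250 × 58.66 = 73.3.
Round up: n₁ = 74, giving n₂ = 4 × 74 = 296.

n₁ = 74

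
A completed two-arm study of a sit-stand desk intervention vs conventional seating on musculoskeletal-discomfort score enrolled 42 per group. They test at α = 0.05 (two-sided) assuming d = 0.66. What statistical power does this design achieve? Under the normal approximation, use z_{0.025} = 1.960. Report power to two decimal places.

power ≈ 0.86

For two equal groups, power = Φ(d·√(n/2) − z_{α/2}).
d·√(n/2) = 0.66 × √(42/2) = 0.66 × 4.583 = 3.024.
z_β = 3.024 − 1.960 = 1.064.
Power = Φ(1.064) = 0.856.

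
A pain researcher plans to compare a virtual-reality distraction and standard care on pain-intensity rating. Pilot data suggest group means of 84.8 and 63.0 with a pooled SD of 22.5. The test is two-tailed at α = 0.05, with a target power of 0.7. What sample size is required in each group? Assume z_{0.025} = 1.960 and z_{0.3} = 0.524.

n = 14 per group

Cohen's d = |M₁ − M₂| / SD_pooled = |84.8 − 63.0| / 22.5 = 21.8 / 22.5 = 0.969.
For two independent groups with equal n: n = 2·((z_{α/2} + z_β) / d)².
z_{α/2} + z_β = 1.960 + 0.524 = 2.484.
n = 2 × (2.484 / 0.969)² = 2 × 2.563² = 2 × 6.57 = 13.1.
Round up to the next whole participant.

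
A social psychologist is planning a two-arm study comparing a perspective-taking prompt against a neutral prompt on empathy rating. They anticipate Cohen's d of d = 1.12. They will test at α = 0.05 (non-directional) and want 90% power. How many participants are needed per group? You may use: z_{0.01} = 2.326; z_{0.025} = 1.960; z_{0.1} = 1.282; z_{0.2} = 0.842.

For two independent groups with equal n: n = 2·((z_{α/2} + z_β) / d)².
z_{α/2} + z_β = 1.960 + 1.282 = 3.242.
n = 2 × (3.242 / 1.12)² = 2 × 2.895² = 2 × 8.38 = 16.8.
Round up to the next whole participant.

n = 17 per group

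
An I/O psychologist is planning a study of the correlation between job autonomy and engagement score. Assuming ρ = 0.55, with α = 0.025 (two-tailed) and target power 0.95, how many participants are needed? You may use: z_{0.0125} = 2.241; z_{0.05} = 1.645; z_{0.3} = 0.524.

Fisher's z: C = ½·ln((1+r)/(1−r)) = ½·ln(3.4444) = 0.6184.
n = ((z_{α/2} + z_β)/C)² + 3.
(2.241 + 1.645) / 0.6184 = 3.886 / 0.6184 = 6.284.
n = 6.284² + 3 = 39.49 + 3 = 42.5.
Round up.

n = 43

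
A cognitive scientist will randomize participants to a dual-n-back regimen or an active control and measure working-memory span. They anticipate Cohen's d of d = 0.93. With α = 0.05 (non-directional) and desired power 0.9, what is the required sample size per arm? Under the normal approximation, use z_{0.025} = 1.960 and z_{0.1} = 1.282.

n = 25 per group

For two independent groups with equal n: n = 2·((z_{α/2} + z_β) / d)².
z_{α/2} + z_β = 1.960 + 1.282 = 3.242.
n = 2 × (3.242 / 0.93)² = 2 × 3.486² = 2 × 12.15 = 24.3.
Round up to the next whole participant.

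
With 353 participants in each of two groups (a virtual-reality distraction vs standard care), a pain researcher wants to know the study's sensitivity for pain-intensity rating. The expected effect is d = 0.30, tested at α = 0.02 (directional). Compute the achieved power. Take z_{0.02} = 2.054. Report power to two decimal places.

power ≈ 0.97

For two equal groups, power = Φ(d·√(n/2) − z_{α}).
d·√(n/2) = 0.30 × √(353/2) = 0.30 × 13.285 = 3.986.
z_β = 3.986 − 2.054 = 1.932.
Power = Φ(1.932) = 0.973.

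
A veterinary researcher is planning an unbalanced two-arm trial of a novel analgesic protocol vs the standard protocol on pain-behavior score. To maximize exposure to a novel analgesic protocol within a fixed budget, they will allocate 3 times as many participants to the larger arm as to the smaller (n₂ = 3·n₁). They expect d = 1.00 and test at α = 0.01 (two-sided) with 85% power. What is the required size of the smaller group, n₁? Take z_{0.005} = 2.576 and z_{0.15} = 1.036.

n₁ = 18

With allocation ratio k = n₂/n₁ = 3, Var(x̄₁−x̄₂) = σ²(1/n₁ + 1/(k·n₁)) = σ²·(k+1)/(k·n₁).
So n₁ = (1 + 1/k)·((z_{α/2} + z_β)/d)² = 1.333 × (3.612/1.00)².
n₁ = 1.333 × 13.05 = 17.4.
Round up: n₁ = 18, giving n₂ = 3 × 18 = 54.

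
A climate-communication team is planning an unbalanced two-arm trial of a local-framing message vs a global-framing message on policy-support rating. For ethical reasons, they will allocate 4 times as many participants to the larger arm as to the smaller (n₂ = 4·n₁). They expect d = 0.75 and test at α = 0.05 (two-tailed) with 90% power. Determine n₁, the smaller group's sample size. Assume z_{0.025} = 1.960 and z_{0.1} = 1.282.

With allocation ratio k = n₂/n₁ = 4, Var(x̄₁−x̄₂) = σ²(1/n₁ + 1/(k·n₁)) = σ²·(k+1)/(k·n₁).
So n₁ = (1 + 1/k)·((z_{α/2} + z_β)/d)² = 1.250 × (3.242/0.75)².
n₁ = 1.250 × 18.69 = 23.4.
Round up: n₁ = 24, giving n₂ = 4 × 24 = 96.

n₁ = 24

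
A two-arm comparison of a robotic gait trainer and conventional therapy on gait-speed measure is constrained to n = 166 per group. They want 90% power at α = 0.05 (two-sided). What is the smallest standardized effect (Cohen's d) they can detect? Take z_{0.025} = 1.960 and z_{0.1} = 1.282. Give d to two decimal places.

For two independent groups of n = 166 each: d_min = (z_{α/2} + z_β)·√(2/n).
z-sum = 1.960 + 1.282 = 3.242.
d_min = 3.242 × √(2/166) = 3.242 × 0.1098 = 0.356.

d_min ≈ 0.36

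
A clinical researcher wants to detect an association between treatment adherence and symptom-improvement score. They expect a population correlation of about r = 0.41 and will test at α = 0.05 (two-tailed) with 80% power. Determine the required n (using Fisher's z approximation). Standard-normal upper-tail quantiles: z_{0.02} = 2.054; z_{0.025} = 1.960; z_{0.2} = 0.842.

Fisher's z: C = ½·ln((1+r)/(1−r)) = ½·ln(2.3898) = 0.4356.
n = ((z_{α/2} + z_β)/C)² + 3.
(1.960 + 0.842) / 0.4356 = 2.802 / 0.4356 = 6.433.
n = 6.433² + 3 = 41.38 + 3 = 44.4.
Round up.

n = 45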